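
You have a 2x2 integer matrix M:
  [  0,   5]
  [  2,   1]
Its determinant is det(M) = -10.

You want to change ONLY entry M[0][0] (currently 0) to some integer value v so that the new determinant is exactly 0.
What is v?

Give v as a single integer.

det is linear in entry M[0][0]: det = old_det + (v - 0) * C_00
Cofactor C_00 = 1
Want det = 0: -10 + (v - 0) * 1 = 0
  (v - 0) = 10 / 1 = 10
  v = 0 + (10) = 10

Answer: 10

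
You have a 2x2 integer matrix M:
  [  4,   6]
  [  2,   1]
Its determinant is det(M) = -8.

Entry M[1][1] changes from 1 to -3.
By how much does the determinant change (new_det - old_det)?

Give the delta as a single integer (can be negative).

Answer: -16

Derivation:
Cofactor C_11 = 4
Entry delta = -3 - 1 = -4
Det delta = entry_delta * cofactor = -4 * 4 = -16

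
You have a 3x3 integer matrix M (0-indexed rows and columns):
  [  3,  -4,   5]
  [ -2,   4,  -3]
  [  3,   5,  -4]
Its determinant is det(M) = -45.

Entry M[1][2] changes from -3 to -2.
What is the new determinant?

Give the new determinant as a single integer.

det is linear in row 1: changing M[1][2] by delta changes det by delta * cofactor(1,2).
Cofactor C_12 = (-1)^(1+2) * minor(1,2) = -27
Entry delta = -2 - -3 = 1
Det delta = 1 * -27 = -27
New det = -45 + -27 = -72

Answer: -72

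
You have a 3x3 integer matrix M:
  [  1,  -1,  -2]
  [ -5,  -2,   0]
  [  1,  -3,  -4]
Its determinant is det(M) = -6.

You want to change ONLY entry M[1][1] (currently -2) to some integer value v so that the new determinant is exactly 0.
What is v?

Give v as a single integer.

det is linear in entry M[1][1]: det = old_det + (v - -2) * C_11
Cofactor C_11 = -2
Want det = 0: -6 + (v - -2) * -2 = 0
  (v - -2) = 6 / -2 = -3
  v = -2 + (-3) = -5

Answer: -5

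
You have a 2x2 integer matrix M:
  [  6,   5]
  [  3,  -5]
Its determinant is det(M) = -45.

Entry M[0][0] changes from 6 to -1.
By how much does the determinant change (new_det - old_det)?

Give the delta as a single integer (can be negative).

Answer: 35

Derivation:
Cofactor C_00 = -5
Entry delta = -1 - 6 = -7
Det delta = entry_delta * cofactor = -7 * -5 = 35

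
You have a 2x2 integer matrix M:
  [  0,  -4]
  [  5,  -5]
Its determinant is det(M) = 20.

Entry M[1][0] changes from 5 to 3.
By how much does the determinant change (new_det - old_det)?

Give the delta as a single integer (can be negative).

Cofactor C_10 = 4
Entry delta = 3 - 5 = -2
Det delta = entry_delta * cofactor = -2 * 4 = -8

Answer: -8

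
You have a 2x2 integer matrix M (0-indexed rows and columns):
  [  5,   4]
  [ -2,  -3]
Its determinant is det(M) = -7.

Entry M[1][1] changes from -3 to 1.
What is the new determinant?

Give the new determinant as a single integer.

Answer: 13

Derivation:
det is linear in row 1: changing M[1][1] by delta changes det by delta * cofactor(1,1).
Cofactor C_11 = (-1)^(1+1) * minor(1,1) = 5
Entry delta = 1 - -3 = 4
Det delta = 4 * 5 = 20
New det = -7 + 20 = 13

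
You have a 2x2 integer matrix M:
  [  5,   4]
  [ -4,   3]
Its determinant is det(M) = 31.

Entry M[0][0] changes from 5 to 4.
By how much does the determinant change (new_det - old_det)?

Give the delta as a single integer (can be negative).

Cofactor C_00 = 3
Entry delta = 4 - 5 = -1
Det delta = entry_delta * cofactor = -1 * 3 = -3

Answer: -3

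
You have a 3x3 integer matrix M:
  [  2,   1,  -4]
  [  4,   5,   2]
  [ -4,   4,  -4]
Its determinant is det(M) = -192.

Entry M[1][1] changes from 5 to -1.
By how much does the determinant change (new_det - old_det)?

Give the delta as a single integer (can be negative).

Cofactor C_11 = -24
Entry delta = -1 - 5 = -6
Det delta = entry_delta * cofactor = -6 * -24 = 144

Answer: 144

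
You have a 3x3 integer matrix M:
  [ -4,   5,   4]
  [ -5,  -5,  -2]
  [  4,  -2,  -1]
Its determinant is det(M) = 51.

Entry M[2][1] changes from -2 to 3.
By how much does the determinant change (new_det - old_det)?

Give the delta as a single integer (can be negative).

Cofactor C_21 = -28
Entry delta = 3 - -2 = 5
Det delta = entry_delta * cofactor = 5 * -28 = -140

Answer: -140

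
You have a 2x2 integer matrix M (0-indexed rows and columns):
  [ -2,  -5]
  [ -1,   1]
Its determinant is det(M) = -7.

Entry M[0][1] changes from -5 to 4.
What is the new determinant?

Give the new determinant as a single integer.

det is linear in row 0: changing M[0][1] by delta changes det by delta * cofactor(0,1).
Cofactor C_01 = (-1)^(0+1) * minor(0,1) = 1
Entry delta = 4 - -5 = 9
Det delta = 9 * 1 = 9
New det = -7 + 9 = 2

Answer: 2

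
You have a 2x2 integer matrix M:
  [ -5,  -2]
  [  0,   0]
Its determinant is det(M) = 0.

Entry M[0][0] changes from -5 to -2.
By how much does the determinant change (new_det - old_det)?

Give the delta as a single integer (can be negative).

Answer: 0

Derivation:
Cofactor C_00 = 0
Entry delta = -2 - -5 = 3
Det delta = entry_delta * cofactor = 3 * 0 = 0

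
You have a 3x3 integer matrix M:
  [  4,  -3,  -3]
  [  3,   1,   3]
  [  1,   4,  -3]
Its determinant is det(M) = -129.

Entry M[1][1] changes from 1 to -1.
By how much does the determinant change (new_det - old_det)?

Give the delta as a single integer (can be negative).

Cofactor C_11 = -9
Entry delta = -1 - 1 = -2
Det delta = entry_delta * cofactor = -2 * -9 = 18

Answer: 18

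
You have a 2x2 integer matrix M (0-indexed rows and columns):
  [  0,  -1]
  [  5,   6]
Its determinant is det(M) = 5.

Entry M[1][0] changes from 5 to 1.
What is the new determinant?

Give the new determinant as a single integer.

det is linear in row 1: changing M[1][0] by delta changes det by delta * cofactor(1,0).
Cofactor C_10 = (-1)^(1+0) * minor(1,0) = 1
Entry delta = 1 - 5 = -4
Det delta = -4 * 1 = -4
New det = 5 + -4 = 1

Answer: 1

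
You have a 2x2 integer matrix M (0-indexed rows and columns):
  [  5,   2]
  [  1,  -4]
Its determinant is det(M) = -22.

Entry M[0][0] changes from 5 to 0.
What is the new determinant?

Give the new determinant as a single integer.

Answer: -2

Derivation:
det is linear in row 0: changing M[0][0] by delta changes det by delta * cofactor(0,0).
Cofactor C_00 = (-1)^(0+0) * minor(0,0) = -4
Entry delta = 0 - 5 = -5
Det delta = -5 * -4 = 20
New det = -22 + 20 = -2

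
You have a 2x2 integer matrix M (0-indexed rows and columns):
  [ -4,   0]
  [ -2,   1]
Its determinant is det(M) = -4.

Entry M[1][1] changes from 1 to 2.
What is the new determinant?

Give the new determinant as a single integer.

det is linear in row 1: changing M[1][1] by delta changes det by delta * cofactor(1,1).
Cofactor C_11 = (-1)^(1+1) * minor(1,1) = -4
Entry delta = 2 - 1 = 1
Det delta = 1 * -4 = -4
New det = -4 + -4 = -8

Answer: -8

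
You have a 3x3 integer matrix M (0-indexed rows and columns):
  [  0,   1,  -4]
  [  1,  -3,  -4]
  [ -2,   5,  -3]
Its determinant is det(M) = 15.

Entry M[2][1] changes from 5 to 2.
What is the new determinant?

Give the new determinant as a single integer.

Answer: 27

Derivation:
det is linear in row 2: changing M[2][1] by delta changes det by delta * cofactor(2,1).
Cofactor C_21 = (-1)^(2+1) * minor(2,1) = -4
Entry delta = 2 - 5 = -3
Det delta = -3 * -4 = 12
New det = 15 + 12 = 27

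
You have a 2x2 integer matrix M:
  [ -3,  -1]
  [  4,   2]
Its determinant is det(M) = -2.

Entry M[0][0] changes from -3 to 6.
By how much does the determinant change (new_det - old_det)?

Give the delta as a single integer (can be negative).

Cofactor C_00 = 2
Entry delta = 6 - -3 = 9
Det delta = entry_delta * cofactor = 9 * 2 = 18

Answer: 18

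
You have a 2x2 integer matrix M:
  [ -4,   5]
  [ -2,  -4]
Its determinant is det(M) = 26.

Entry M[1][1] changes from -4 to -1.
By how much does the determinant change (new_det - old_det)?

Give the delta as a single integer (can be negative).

Cofactor C_11 = -4
Entry delta = -1 - -4 = 3
Det delta = entry_delta * cofactor = 3 * -4 = -12

Answer: -12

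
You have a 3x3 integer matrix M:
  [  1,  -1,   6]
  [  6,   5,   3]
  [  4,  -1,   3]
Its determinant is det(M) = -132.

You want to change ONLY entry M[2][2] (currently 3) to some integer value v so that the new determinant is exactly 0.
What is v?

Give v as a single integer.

Answer: 15

Derivation:
det is linear in entry M[2][2]: det = old_det + (v - 3) * C_22
Cofactor C_22 = 11
Want det = 0: -132 + (v - 3) * 11 = 0
  (v - 3) = 132 / 11 = 12
  v = 3 + (12) = 15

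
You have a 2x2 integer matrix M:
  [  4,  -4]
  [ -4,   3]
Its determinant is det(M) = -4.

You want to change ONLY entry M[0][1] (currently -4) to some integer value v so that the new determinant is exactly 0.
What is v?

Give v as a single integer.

Answer: -3

Derivation:
det is linear in entry M[0][1]: det = old_det + (v - -4) * C_01
Cofactor C_01 = 4
Want det = 0: -4 + (v - -4) * 4 = 0
  (v - -4) = 4 / 4 = 1
  v = -4 + (1) = -3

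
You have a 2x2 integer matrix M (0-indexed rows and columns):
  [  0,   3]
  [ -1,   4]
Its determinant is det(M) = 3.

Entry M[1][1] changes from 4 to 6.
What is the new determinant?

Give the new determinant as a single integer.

det is linear in row 1: changing M[1][1] by delta changes det by delta * cofactor(1,1).
Cofactor C_11 = (-1)^(1+1) * minor(1,1) = 0
Entry delta = 6 - 4 = 2
Det delta = 2 * 0 = 0
New det = 3 + 0 = 3

Answer: 3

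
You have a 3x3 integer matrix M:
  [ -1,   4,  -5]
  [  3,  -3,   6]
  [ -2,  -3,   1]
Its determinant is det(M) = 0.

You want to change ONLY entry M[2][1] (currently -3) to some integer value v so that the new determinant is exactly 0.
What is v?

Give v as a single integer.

Answer: -3

Derivation:
det is linear in entry M[2][1]: det = old_det + (v - -3) * C_21
Cofactor C_21 = -9
Want det = 0: 0 + (v - -3) * -9 = 0
  (v - -3) = 0 / -9 = 0
  v = -3 + (0) = -3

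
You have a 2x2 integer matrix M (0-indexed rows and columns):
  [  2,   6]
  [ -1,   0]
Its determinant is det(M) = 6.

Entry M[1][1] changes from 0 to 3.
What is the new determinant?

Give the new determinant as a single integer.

det is linear in row 1: changing M[1][1] by delta changes det by delta * cofactor(1,1).
Cofactor C_11 = (-1)^(1+1) * minor(1,1) = 2
Entry delta = 3 - 0 = 3
Det delta = 3 * 2 = 6
New det = 6 + 6 = 12

Answer: 12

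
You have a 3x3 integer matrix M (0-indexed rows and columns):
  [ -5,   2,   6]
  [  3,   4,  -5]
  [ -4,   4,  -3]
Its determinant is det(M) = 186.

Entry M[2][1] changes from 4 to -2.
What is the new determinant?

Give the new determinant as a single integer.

det is linear in row 2: changing M[2][1] by delta changes det by delta * cofactor(2,1).
Cofactor C_21 = (-1)^(2+1) * minor(2,1) = -7
Entry delta = -2 - 4 = -6
Det delta = -6 * -7 = 42
New det = 186 + 42 = 228

Answer: 228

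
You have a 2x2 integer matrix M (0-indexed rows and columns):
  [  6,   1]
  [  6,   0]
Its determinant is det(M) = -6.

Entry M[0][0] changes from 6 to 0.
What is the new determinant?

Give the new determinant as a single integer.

Answer: -6

Derivation:
det is linear in row 0: changing M[0][0] by delta changes det by delta * cofactor(0,0).
Cofactor C_00 = (-1)^(0+0) * minor(0,0) = 0
Entry delta = 0 - 6 = -6
Det delta = -6 * 0 = 0
New det = -6 + 0 = -6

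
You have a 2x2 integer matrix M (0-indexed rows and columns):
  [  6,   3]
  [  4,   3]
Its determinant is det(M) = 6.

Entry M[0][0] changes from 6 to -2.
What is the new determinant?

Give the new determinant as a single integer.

det is linear in row 0: changing M[0][0] by delta changes det by delta * cofactor(0,0).
Cofactor C_00 = (-1)^(0+0) * minor(0,0) = 3
Entry delta = -2 - 6 = -8
Det delta = -8 * 3 = -24
New det = 6 + -24 = -18

Answer: -18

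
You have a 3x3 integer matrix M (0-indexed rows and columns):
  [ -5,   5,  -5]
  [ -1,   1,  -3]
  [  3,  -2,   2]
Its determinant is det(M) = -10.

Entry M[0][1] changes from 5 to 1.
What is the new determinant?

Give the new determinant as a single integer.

Answer: 18

Derivation:
det is linear in row 0: changing M[0][1] by delta changes det by delta * cofactor(0,1).
Cofactor C_01 = (-1)^(0+1) * minor(0,1) = -7
Entry delta = 1 - 5 = -4
Det delta = -4 * -7 = 28
New det = -10 + 28 = 18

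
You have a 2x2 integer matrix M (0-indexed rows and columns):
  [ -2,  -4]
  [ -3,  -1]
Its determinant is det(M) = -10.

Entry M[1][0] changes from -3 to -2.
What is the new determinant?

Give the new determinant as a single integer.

det is linear in row 1: changing M[1][0] by delta changes det by delta * cofactor(1,0).
Cofactor C_10 = (-1)^(1+0) * minor(1,0) = 4
Entry delta = -2 - -3 = 1
Det delta = 1 * 4 = 4
New det = -10 + 4 = -6

Answer: -6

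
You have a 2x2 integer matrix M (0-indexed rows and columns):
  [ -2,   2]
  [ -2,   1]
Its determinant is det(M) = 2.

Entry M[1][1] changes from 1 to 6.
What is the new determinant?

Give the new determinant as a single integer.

det is linear in row 1: changing M[1][1] by delta changes det by delta * cofactor(1,1).
Cofactor C_11 = (-1)^(1+1) * minor(1,1) = -2
Entry delta = 6 - 1 = 5
Det delta = 5 * -2 = -10
New det = 2 + -10 = -8

Answer: -8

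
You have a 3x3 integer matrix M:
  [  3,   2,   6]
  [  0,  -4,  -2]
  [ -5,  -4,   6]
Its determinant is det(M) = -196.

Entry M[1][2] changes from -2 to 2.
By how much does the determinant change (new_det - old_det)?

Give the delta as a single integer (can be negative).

Answer: 8

Derivation:
Cofactor C_12 = 2
Entry delta = 2 - -2 = 4
Det delta = entry_delta * cofactor = 4 * 2 = 8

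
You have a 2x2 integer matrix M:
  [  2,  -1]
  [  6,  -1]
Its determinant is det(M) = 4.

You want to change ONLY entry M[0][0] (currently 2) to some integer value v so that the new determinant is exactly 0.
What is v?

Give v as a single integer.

Answer: 6

Derivation:
det is linear in entry M[0][0]: det = old_det + (v - 2) * C_00
Cofactor C_00 = -1
Want det = 0: 4 + (v - 2) * -1 = 0
  (v - 2) = -4 / -1 = 4
  v = 2 + (4) = 6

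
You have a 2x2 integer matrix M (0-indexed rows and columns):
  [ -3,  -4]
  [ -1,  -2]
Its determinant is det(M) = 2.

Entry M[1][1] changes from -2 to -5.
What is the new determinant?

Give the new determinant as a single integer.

Answer: 11

Derivation:
det is linear in row 1: changing M[1][1] by delta changes det by delta * cofactor(1,1).
Cofactor C_11 = (-1)^(1+1) * minor(1,1) = -3
Entry delta = -5 - -2 = -3
Det delta = -3 * -3 = 9
New det = 2 + 9 = 11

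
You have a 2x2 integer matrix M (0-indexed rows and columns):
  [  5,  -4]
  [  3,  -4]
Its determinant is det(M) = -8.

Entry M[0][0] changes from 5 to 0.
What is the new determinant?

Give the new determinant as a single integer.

det is linear in row 0: changing M[0][0] by delta changes det by delta * cofactor(0,0).
Cofactor C_00 = (-1)^(0+0) * minor(0,0) = -4
Entry delta = 0 - 5 = -5
Det delta = -5 * -4 = 20
New det = -8 + 20 = 12

Answer: 12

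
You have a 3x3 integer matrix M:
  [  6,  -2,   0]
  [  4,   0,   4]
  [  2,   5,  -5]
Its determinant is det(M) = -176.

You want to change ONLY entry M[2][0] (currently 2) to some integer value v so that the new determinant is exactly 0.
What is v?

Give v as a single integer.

det is linear in entry M[2][0]: det = old_det + (v - 2) * C_20
Cofactor C_20 = -8
Want det = 0: -176 + (v - 2) * -8 = 0
  (v - 2) = 176 / -8 = -22
  v = 2 + (-22) = -20

Answer: -20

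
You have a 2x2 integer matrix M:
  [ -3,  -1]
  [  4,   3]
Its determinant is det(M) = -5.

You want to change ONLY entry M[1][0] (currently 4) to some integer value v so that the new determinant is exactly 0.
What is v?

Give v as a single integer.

det is linear in entry M[1][0]: det = old_det + (v - 4) * C_10
Cofactor C_10 = 1
Want det = 0: -5 + (v - 4) * 1 = 0
  (v - 4) = 5 / 1 = 5
  v = 4 + (5) = 9

Answer: 9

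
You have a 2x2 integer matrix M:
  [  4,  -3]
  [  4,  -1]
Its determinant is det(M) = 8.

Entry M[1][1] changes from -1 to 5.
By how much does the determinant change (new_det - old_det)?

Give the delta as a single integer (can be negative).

Cofactor C_11 = 4
Entry delta = 5 - -1 = 6
Det delta = entry_delta * cofactor = 6 * 4 = 24

Answer: 24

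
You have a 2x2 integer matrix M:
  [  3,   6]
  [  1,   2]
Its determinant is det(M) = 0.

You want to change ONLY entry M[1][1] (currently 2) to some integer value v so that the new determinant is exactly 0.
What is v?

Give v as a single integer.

det is linear in entry M[1][1]: det = old_det + (v - 2) * C_11
Cofactor C_11 = 3
Want det = 0: 0 + (v - 2) * 3 = 0
  (v - 2) = 0 / 3 = 0
  v = 2 + (0) = 2

Answer: 2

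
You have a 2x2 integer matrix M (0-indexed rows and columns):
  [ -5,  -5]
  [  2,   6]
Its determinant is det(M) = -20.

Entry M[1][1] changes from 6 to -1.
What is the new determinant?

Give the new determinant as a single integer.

Answer: 15

Derivation:
det is linear in row 1: changing M[1][1] by delta changes det by delta * cofactor(1,1).
Cofactor C_11 = (-1)^(1+1) * minor(1,1) = -5
Entry delta = -1 - 6 = -7
Det delta = -7 * -5 = 35
New det = -20 + 35 = 15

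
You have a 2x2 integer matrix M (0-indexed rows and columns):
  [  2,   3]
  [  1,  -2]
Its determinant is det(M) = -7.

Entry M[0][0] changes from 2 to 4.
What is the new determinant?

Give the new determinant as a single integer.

Answer: -11

Derivation:
det is linear in row 0: changing M[0][0] by delta changes det by delta * cofactor(0,0).
Cofactor C_00 = (-1)^(0+0) * minor(0,0) = -2
Entry delta = 4 - 2 = 2
Det delta = 2 * -2 = -4
New det = -7 + -4 = -11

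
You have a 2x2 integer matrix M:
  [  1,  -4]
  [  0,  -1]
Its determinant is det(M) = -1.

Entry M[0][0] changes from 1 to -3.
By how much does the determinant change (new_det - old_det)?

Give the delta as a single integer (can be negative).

Cofactor C_00 = -1
Entry delta = -3 - 1 = -4
Det delta = entry_delta * cofactor = -4 * -1 = 4

Answer: 4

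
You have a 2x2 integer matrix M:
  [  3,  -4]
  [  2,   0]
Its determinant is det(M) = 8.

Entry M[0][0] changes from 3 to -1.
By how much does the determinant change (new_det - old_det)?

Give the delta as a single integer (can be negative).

Cofactor C_00 = 0
Entry delta = -1 - 3 = -4
Det delta = entry_delta * cofactor = -4 * 0 = 0

Answer: 0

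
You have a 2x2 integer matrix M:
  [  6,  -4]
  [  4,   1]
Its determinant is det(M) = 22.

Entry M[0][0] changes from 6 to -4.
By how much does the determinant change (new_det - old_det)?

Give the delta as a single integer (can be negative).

Cofactor C_00 = 1
Entry delta = -4 - 6 = -10
Det delta = entry_delta * cofactor = -10 * 1 = -10

Answer: -10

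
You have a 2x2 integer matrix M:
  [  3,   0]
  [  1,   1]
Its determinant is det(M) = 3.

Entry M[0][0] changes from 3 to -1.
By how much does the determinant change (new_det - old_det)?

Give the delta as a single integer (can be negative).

Cofactor C_00 = 1
Entry delta = -1 - 3 = -4
Det delta = entry_delta * cofactor = -4 * 1 = -4

Answer: -4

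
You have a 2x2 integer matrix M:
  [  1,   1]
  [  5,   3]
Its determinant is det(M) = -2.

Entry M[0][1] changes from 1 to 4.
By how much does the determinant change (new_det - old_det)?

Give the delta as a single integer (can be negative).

Answer: -15

Derivation:
Cofactor C_01 = -5
Entry delta = 4 - 1 = 3
Det delta = entry_delta * cofactor = 3 * -5 = -15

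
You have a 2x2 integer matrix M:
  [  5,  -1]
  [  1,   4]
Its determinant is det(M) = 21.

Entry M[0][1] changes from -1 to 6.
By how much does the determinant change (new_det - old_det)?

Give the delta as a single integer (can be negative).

Answer: -7

Derivation:
Cofactor C_01 = -1
Entry delta = 6 - -1 = 7
Det delta = entry_delta * cofactor = 7 * -1 = -7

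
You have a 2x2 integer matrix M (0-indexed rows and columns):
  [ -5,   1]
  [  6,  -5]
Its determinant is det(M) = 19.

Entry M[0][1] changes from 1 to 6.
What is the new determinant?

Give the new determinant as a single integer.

det is linear in row 0: changing M[0][1] by delta changes det by delta * cofactor(0,1).
Cofactor C_01 = (-1)^(0+1) * minor(0,1) = -6
Entry delta = 6 - 1 = 5
Det delta = 5 * -6 = -30
New det = 19 + -30 = -11

Answer: -11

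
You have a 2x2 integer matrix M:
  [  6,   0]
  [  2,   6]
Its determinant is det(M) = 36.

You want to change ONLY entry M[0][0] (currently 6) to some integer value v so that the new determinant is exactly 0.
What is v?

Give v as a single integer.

Answer: 0

Derivation:
det is linear in entry M[0][0]: det = old_det + (v - 6) * C_00
Cofactor C_00 = 6
Want det = 0: 36 + (v - 6) * 6 = 0
  (v - 6) = -36 / 6 = -6
  v = 6 + (-6) = 0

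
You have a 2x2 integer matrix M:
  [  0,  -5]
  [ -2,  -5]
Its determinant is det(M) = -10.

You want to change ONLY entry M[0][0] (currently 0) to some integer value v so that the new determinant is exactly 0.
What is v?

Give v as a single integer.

det is linear in entry M[0][0]: det = old_det + (v - 0) * C_00
Cofactor C_00 = -5
Want det = 0: -10 + (v - 0) * -5 = 0
  (v - 0) = 10 / -5 = -2
  v = 0 + (-2) = -2

Answer: -2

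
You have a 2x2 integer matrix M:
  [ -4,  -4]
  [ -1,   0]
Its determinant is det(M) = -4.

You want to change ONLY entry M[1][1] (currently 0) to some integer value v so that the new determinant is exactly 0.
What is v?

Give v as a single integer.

Answer: -1

Derivation:
det is linear in entry M[1][1]: det = old_det + (v - 0) * C_11
Cofactor C_11 = -4
Want det = 0: -4 + (v - 0) * -4 = 0
  (v - 0) = 4 / -4 = -1
  v = 0 + (-1) = -1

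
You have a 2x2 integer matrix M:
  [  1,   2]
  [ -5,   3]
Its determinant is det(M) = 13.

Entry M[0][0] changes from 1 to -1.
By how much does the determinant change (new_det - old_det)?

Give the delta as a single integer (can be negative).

Answer: -6

Derivation:
Cofactor C_00 = 3
Entry delta = -1 - 1 = -2
Det delta = entry_delta * cofactor = -2 * 3 = -6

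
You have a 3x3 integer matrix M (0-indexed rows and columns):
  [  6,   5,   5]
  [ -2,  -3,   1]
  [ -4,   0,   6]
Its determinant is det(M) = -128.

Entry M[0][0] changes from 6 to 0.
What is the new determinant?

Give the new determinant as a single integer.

Answer: -20

Derivation:
det is linear in row 0: changing M[0][0] by delta changes det by delta * cofactor(0,0).
Cofactor C_00 = (-1)^(0+0) * minor(0,0) = -18
Entry delta = 0 - 6 = -6
Det delta = -6 * -18 = 108
New det = -128 + 108 = -20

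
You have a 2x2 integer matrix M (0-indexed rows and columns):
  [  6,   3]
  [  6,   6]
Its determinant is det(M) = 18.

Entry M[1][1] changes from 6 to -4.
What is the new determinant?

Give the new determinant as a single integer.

det is linear in row 1: changing M[1][1] by delta changes det by delta * cofactor(1,1).
Cofactor C_11 = (-1)^(1+1) * minor(1,1) = 6
Entry delta = -4 - 6 = -10
Det delta = -10 * 6 = -60
New det = 18 + -60 = -42

Answer: -42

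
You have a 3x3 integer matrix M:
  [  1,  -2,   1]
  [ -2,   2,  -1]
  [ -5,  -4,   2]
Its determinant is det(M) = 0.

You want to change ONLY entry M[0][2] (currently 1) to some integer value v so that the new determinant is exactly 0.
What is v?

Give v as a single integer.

det is linear in entry M[0][2]: det = old_det + (v - 1) * C_02
Cofactor C_02 = 18
Want det = 0: 0 + (v - 1) * 18 = 0
  (v - 1) = 0 / 18 = 0
  v = 1 + (0) = 1

Answer: 1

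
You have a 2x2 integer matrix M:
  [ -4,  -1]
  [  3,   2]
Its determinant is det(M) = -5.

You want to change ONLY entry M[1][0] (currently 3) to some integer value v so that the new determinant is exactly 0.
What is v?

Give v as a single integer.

Answer: 8

Derivation:
det is linear in entry M[1][0]: det = old_det + (v - 3) * C_10
Cofactor C_10 = 1
Want det = 0: -5 + (v - 3) * 1 = 0
  (v - 3) = 5 / 1 = 5
  v = 3 + (5) = 8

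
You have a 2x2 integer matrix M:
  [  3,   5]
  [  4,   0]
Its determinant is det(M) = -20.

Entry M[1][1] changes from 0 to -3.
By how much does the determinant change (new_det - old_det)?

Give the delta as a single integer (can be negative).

Answer: -9

Derivation:
Cofactor C_11 = 3
Entry delta = -3 - 0 = -3
Det delta = entry_delta * cofactor = -3 * 3 = -9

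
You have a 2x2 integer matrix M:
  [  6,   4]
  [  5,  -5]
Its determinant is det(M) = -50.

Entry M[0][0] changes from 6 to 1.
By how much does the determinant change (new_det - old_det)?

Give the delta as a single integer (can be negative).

Cofactor C_00 = -5
Entry delta = 1 - 6 = -5
Det delta = entry_delta * cofactor = -5 * -5 = 25

Answer: 25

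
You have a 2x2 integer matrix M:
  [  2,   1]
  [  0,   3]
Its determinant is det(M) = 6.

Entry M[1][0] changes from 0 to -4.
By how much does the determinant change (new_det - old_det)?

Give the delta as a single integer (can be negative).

Cofactor C_10 = -1
Entry delta = -4 - 0 = -4
Det delta = entry_delta * cofactor = -4 * -1 = 4

Answer: 4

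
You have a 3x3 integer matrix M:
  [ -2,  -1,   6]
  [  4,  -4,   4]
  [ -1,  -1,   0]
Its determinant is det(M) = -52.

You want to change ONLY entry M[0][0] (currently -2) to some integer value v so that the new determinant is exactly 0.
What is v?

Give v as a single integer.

det is linear in entry M[0][0]: det = old_det + (v - -2) * C_00
Cofactor C_00 = 4
Want det = 0: -52 + (v - -2) * 4 = 0
  (v - -2) = 52 / 4 = 13
  v = -2 + (13) = 11

Answer: 11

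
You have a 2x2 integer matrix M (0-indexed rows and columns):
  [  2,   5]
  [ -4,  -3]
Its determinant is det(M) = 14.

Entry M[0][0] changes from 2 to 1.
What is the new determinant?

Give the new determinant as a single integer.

Answer: 17

Derivation:
det is linear in row 0: changing M[0][0] by delta changes det by delta * cofactor(0,0).
Cofactor C_00 = (-1)^(0+0) * minor(0,0) = -3
Entry delta = 1 - 2 = -1
Det delta = -1 * -3 = 3
New det = 14 + 3 = 17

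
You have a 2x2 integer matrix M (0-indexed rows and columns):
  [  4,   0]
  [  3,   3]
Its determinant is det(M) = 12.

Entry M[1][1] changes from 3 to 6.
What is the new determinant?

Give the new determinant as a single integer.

Answer: 24

Derivation:
det is linear in row 1: changing M[1][1] by delta changes det by delta * cofactor(1,1).
Cofactor C_11 = (-1)^(1+1) * minor(1,1) = 4
Entry delta = 6 - 3 = 3
Det delta = 3 * 4 = 12
New det = 12 + 12 = 24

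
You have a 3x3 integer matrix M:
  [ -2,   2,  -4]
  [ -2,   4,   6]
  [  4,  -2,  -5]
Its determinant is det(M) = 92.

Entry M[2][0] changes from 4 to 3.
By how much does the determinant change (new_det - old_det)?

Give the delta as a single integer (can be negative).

Answer: -28

Derivation:
Cofactor C_20 = 28
Entry delta = 3 - 4 = -1
Det delta = entry_delta * cofactor = -1 * 28 = -28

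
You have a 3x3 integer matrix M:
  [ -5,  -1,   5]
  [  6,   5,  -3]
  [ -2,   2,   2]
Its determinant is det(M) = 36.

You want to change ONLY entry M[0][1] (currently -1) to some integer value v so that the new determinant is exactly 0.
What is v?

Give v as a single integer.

det is linear in entry M[0][1]: det = old_det + (v - -1) * C_01
Cofactor C_01 = -6
Want det = 0: 36 + (v - -1) * -6 = 0
  (v - -1) = -36 / -6 = 6
  v = -1 + (6) = 5

Answer: 5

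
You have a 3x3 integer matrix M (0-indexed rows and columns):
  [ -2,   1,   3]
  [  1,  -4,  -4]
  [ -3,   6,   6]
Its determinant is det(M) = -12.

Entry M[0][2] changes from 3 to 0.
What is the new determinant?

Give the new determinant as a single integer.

det is linear in row 0: changing M[0][2] by delta changes det by delta * cofactor(0,2).
Cofactor C_02 = (-1)^(0+2) * minor(0,2) = -6
Entry delta = 0 - 3 = -3
Det delta = -3 * -6 = 18
New det = -12 + 18 = 6

Answer: 6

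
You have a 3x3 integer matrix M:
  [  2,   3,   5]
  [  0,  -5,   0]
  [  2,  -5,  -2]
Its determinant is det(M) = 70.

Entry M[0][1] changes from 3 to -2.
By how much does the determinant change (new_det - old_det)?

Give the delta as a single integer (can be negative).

Answer: 0

Derivation:
Cofactor C_01 = 0
Entry delta = -2 - 3 = -5
Det delta = entry_delta * cofactor = -5 * 0 = 0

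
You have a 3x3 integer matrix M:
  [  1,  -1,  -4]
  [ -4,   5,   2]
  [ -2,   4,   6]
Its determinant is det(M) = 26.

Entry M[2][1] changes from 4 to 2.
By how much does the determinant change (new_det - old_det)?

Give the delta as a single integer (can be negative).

Answer: -28

Derivation:
Cofactor C_21 = 14
Entry delta = 2 - 4 = -2
Det delta = entry_delta * cofactor = -2 * 14 = -28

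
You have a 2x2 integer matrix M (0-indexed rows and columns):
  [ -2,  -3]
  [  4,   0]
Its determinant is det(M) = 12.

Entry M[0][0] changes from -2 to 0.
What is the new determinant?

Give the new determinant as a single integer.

det is linear in row 0: changing M[0][0] by delta changes det by delta * cofactor(0,0).
Cofactor C_00 = (-1)^(0+0) * minor(0,0) = 0
Entry delta = 0 - -2 = 2
Det delta = 2 * 0 = 0
New det = 12 + 0 = 12

Answer: 12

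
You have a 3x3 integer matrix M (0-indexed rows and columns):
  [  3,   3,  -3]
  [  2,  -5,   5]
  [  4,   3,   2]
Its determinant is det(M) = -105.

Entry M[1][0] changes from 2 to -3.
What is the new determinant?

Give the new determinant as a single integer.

det is linear in row 1: changing M[1][0] by delta changes det by delta * cofactor(1,0).
Cofactor C_10 = (-1)^(1+0) * minor(1,0) = -15
Entry delta = -3 - 2 = -5
Det delta = -5 * -15 = 75
New det = -105 + 75 = -30

Answer: -30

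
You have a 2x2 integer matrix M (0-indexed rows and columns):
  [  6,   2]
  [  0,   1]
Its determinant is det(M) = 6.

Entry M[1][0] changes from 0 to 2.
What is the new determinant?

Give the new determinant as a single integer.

det is linear in row 1: changing M[1][0] by delta changes det by delta * cofactor(1,0).
Cofactor C_10 = (-1)^(1+0) * minor(1,0) = -2
Entry delta = 2 - 0 = 2
Det delta = 2 * -2 = -4
New det = 6 + -4 = 2

Answer: 2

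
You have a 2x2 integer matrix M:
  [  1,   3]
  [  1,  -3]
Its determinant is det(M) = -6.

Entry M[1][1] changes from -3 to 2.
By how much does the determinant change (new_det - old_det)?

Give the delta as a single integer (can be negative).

Cofactor C_11 = 1
Entry delta = 2 - -3 = 5
Det delta = entry_delta * cofactor = 5 * 1 = 5

Answer: 5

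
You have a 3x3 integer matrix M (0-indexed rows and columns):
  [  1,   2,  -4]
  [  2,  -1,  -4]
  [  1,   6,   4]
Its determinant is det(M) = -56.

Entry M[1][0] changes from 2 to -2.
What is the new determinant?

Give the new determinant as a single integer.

Answer: 72

Derivation:
det is linear in row 1: changing M[1][0] by delta changes det by delta * cofactor(1,0).
Cofactor C_10 = (-1)^(1+0) * minor(1,0) = -32
Entry delta = -2 - 2 = -4
Det delta = -4 * -32 = 128
New det = -56 + 128 = 72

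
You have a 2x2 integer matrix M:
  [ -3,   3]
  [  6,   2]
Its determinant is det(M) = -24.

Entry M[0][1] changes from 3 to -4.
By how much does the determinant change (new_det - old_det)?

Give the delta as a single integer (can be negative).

Cofactor C_01 = -6
Entry delta = -4 - 3 = -7
Det delta = entry_delta * cofactor = -7 * -6 = 42

Answer: 42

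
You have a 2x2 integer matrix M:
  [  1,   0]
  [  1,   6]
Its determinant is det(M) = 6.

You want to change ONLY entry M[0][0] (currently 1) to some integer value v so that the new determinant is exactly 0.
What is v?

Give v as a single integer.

Answer: 0

Derivation:
det is linear in entry M[0][0]: det = old_det + (v - 1) * C_00
Cofactor C_00 = 6
Want det = 0: 6 + (v - 1) * 6 = 0
  (v - 1) = -6 / 6 = -1
  v = 1 + (-1) = 0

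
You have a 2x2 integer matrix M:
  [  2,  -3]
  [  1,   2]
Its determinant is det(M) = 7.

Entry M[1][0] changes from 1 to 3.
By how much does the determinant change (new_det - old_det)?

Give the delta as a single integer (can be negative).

Cofactor C_10 = 3
Entry delta = 3 - 1 = 2
Det delta = entry_delta * cofactor = 2 * 3 = 6

Answer: 6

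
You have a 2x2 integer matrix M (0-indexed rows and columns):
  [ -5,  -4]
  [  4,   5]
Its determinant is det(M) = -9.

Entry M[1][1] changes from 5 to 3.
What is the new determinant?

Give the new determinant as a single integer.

det is linear in row 1: changing M[1][1] by delta changes det by delta * cofactor(1,1).
Cofactor C_11 = (-1)^(1+1) * minor(1,1) = -5
Entry delta = 3 - 5 = -2
Det delta = -2 * -5 = 10
New det = -9 + 10 = 1

Answer: 1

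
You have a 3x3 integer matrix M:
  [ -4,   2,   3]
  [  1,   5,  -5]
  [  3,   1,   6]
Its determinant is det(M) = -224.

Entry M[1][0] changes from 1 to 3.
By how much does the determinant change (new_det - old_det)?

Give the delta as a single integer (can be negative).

Cofactor C_10 = -9
Entry delta = 3 - 1 = 2
Det delta = entry_delta * cofactor = 2 * -9 = -18

Answer: -18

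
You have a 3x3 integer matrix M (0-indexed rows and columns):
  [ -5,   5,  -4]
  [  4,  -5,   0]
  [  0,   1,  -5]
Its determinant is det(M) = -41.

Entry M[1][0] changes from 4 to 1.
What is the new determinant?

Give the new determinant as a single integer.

det is linear in row 1: changing M[1][0] by delta changes det by delta * cofactor(1,0).
Cofactor C_10 = (-1)^(1+0) * minor(1,0) = 21
Entry delta = 1 - 4 = -3
Det delta = -3 * 21 = -63
New det = -41 + -63 = -104

Answer: -104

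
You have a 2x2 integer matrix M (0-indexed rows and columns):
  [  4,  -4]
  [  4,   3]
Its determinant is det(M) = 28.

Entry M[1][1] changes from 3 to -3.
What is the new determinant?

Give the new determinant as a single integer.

det is linear in row 1: changing M[1][1] by delta changes det by delta * cofactor(1,1).
Cofactor C_11 = (-1)^(1+1) * minor(1,1) = 4
Entry delta = -3 - 3 = -6
Det delta = -6 * 4 = -24
New det = 28 + -24 = 4

Answer: 4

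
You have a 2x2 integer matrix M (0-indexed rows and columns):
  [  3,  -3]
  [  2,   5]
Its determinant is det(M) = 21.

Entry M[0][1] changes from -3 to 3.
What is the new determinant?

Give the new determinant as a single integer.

det is linear in row 0: changing M[0][1] by delta changes det by delta * cofactor(0,1).
Cofactor C_01 = (-1)^(0+1) * minor(0,1) = -2
Entry delta = 3 - -3 = 6
Det delta = 6 * -2 = -12
New det = 21 + -12 = 9

Answer: 9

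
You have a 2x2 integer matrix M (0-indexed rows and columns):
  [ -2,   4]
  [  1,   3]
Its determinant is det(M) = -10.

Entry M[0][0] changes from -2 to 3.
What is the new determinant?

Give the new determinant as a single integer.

Answer: 5

Derivation:
det is linear in row 0: changing M[0][0] by delta changes det by delta * cofactor(0,0).
Cofactor C_00 = (-1)^(0+0) * minor(0,0) = 3
Entry delta = 3 - -2 = 5
Det delta = 5 * 3 = 15
New det = -10 + 15 = 5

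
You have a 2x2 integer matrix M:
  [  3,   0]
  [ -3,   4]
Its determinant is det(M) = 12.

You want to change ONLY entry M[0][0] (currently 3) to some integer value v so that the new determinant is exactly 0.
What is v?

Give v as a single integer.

det is linear in entry M[0][0]: det = old_det + (v - 3) * C_00
Cofactor C_00 = 4
Want det = 0: 12 + (v - 3) * 4 = 0
  (v - 3) = -12 / 4 = -3
  v = 3 + (-3) = 0

Answer: 0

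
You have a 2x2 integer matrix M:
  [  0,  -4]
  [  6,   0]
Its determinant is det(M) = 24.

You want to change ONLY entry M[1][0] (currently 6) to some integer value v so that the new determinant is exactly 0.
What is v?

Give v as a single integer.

det is linear in entry M[1][0]: det = old_det + (v - 6) * C_10
Cofactor C_10 = 4
Want det = 0: 24 + (v - 6) * 4 = 0
  (v - 6) = -24 / 4 = -6
  v = 6 + (-6) = 0

Answer: 0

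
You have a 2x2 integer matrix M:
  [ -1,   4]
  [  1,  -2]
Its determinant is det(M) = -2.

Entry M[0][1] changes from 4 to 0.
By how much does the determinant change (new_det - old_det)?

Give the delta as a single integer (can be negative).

Cofactor C_01 = -1
Entry delta = 0 - 4 = -4
Det delta = entry_delta * cofactor = -4 * -1 = 4

Answer: 4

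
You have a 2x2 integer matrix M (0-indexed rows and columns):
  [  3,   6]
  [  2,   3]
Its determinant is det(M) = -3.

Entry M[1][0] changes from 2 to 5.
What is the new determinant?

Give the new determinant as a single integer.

Answer: -21

Derivation:
det is linear in row 1: changing M[1][0] by delta changes det by delta * cofactor(1,0).
Cofactor C_10 = (-1)^(1+0) * minor(1,0) = -6
Entry delta = 5 - 2 = 3
Det delta = 3 * -6 = -18
New det = -3 + -18 = -21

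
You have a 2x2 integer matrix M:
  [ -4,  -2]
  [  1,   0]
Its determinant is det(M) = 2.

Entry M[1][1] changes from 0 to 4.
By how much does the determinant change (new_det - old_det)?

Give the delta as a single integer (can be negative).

Cofactor C_11 = -4
Entry delta = 4 - 0 = 4
Det delta = entry_delta * cofactor = 4 * -4 = -16

Answer: -16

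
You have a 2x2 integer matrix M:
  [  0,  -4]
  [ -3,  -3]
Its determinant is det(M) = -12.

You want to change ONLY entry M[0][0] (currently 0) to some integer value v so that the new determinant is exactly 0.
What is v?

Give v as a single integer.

Answer: -4

Derivation:
det is linear in entry M[0][0]: det = old_det + (v - 0) * C_00
Cofactor C_00 = -3
Want det = 0: -12 + (v - 0) * -3 = 0
  (v - 0) = 12 / -3 = -4
  v = 0 + (-4) = -4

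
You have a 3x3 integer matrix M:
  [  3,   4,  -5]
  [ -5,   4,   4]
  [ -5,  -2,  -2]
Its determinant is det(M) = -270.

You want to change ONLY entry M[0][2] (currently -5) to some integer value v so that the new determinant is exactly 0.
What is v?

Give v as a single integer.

Answer: 4

Derivation:
det is linear in entry M[0][2]: det = old_det + (v - -5) * C_02
Cofactor C_02 = 30
Want det = 0: -270 + (v - -5) * 30 = 0
  (v - -5) = 270 / 30 = 9
  v = -5 + (9) = 4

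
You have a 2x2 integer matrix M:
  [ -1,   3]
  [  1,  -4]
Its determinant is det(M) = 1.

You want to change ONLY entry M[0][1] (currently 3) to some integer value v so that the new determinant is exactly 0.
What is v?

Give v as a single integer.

Answer: 4

Derivation:
det is linear in entry M[0][1]: det = old_det + (v - 3) * C_01
Cofactor C_01 = -1
Want det = 0: 1 + (v - 3) * -1 = 0
  (v - 3) = -1 / -1 = 1
  v = 3 + (1) = 4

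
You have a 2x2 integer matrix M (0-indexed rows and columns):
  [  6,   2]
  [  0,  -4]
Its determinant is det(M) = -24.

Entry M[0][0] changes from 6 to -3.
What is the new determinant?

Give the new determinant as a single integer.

Answer: 12

Derivation:
det is linear in row 0: changing M[0][0] by delta changes det by delta * cofactor(0,0).
Cofactor C_00 = (-1)^(0+0) * minor(0,0) = -4
Entry delta = -3 - 6 = -9
Det delta = -9 * -4 = 36
New det = -24 + 36 = 12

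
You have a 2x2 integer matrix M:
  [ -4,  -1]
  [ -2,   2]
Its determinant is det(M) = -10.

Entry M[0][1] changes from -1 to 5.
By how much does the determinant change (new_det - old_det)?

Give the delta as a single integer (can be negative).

Cofactor C_01 = 2
Entry delta = 5 - -1 = 6
Det delta = entry_delta * cofactor = 6 * 2 = 12

Answer: 12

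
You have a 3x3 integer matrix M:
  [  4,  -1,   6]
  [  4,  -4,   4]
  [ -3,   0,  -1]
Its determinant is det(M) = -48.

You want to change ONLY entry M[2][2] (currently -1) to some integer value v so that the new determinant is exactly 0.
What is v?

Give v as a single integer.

det is linear in entry M[2][2]: det = old_det + (v - -1) * C_22
Cofactor C_22 = -12
Want det = 0: -48 + (v - -1) * -12 = 0
  (v - -1) = 48 / -12 = -4
  v = -1 + (-4) = -5

Answer: -5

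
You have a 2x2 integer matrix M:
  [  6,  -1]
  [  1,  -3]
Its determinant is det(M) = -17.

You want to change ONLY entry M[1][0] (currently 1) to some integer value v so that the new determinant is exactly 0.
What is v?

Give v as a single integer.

Answer: 18

Derivation:
det is linear in entry M[1][0]: det = old_det + (v - 1) * C_10
Cofactor C_10 = 1
Want det = 0: -17 + (v - 1) * 1 = 0
  (v - 1) = 17 / 1 = 17
  v = 1 + (17) = 18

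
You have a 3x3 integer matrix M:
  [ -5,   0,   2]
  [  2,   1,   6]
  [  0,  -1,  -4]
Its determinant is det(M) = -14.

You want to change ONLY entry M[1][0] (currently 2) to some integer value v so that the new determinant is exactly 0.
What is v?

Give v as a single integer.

det is linear in entry M[1][0]: det = old_det + (v - 2) * C_10
Cofactor C_10 = -2
Want det = 0: -14 + (v - 2) * -2 = 0
  (v - 2) = 14 / -2 = -7
  v = 2 + (-7) = -5

Answer: -5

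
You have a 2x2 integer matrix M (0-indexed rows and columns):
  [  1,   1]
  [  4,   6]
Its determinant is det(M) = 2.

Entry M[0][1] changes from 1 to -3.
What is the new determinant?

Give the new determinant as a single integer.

det is linear in row 0: changing M[0][1] by delta changes det by delta * cofactor(0,1).
Cofactor C_01 = (-1)^(0+1) * minor(0,1) = -4
Entry delta = -3 - 1 = -4
Det delta = -4 * -4 = 16
New det = 2 + 16 = 18

Answer: 18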